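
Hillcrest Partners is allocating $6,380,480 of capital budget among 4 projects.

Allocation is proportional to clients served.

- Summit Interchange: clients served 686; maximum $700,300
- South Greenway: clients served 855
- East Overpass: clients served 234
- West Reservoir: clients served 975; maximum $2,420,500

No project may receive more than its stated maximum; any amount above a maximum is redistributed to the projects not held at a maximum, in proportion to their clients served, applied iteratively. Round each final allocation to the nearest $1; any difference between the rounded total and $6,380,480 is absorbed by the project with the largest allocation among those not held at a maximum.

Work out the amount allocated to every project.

Total clients served = 2,750.
Pro-rata shares before constraints: Summit Interchange 1,591,639.74; South Greenway 1,983,749.24; East Overpass 542,920.84; West Reservoir 2,262,170.18.
Capped: Summit Interchange ($700,300); remaining pool $5,680,180 reallocated over remaining clients served 2,064.
Capped: West Reservoir ($2,420,500); remaining pool $3,259,680 reallocated over remaining clients served 1,089.
Shares after redistribution: South Greenway 2,559,252.89 → $2,559,253; East Overpass 700,427.11 → $700,427.

Summit Interchange: $700,300 | South Greenway: $2,559,253 | East Overpass: $700,427 | West Reservoir: $2,420,500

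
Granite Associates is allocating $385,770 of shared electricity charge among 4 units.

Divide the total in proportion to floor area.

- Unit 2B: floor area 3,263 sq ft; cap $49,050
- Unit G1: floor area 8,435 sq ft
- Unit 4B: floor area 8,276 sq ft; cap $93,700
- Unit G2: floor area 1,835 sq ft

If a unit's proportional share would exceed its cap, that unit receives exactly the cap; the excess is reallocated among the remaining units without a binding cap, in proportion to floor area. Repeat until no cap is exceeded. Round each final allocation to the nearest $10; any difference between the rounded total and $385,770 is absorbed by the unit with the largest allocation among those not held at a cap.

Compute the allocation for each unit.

Unit 2B: $49,050; Unit G1: $199,600; Unit 4B: $93,700; Unit G2: $43,420

Combined floor area = 21,809.
Pro-rata shares before constraints: Unit 2B 57,717.80; Unit G1 149,203.08; Unit 4B 146,390.60; Unit G2 32,458.52.
Cap binds for Unit 2B ($49,050), Unit 4B ($93,700); balance $243,020 reallocated over remaining floor area 10,270.
Remaining shares: Unit G1 199,598.22 → $199,600; Unit G2 43,421.78 → $43,420.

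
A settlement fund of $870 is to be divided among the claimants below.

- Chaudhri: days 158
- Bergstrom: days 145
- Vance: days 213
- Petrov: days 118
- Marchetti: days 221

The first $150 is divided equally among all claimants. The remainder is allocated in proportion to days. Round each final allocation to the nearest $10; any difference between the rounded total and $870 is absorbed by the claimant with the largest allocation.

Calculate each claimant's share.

Chaudhri: $160; Bergstrom: $150; Vance: $210; Petrov: $130; Marchetti: $220

First tranche $150 split equally: $30 each.
Remainder $720 by days (total 855): Chaudhri 133.05 → $130; Bergstrom 122.11 → $120; Vance 179.37 → $180; Petrov 99.37 → $100; Marchetti 186.11 → $190.
Totals: Chaudhri $30 + $130 = $160; Bergstrom $30 + $120 = $150; Vance $30 + $180 = $210; Petrov $30 + $100 = $130; Marchetti $30 + $190 = $220.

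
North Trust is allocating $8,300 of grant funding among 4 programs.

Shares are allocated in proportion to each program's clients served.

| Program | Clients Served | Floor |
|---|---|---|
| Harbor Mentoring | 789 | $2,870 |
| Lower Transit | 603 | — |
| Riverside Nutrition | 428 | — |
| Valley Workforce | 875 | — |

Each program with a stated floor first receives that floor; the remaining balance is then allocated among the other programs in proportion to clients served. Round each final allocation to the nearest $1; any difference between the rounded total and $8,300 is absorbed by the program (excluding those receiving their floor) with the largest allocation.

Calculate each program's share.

Minimums first: Harbor Mentoring $2,870. Balance $5,430.
Balance split over remaining clients served 1,906: Lower Transit 1,717.89 → $1,718; Riverside Nutrition 1,219.33 → $1,219; Valley Workforce 2,492.79 → $2,493.

Harbor Mentoring: $2,870; Lower Transit: $1,718; Riverside Nutrition: $1,219; Valley Workforce: $2,493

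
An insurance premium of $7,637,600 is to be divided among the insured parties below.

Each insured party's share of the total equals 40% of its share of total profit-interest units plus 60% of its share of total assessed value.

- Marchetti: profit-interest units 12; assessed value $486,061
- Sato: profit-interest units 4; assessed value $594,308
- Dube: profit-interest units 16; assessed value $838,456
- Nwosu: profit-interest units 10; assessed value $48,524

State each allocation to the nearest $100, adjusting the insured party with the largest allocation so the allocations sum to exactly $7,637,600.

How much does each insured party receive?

Marchetti: $2,005,100 · Sato: $1,675,300 · Dube: $3,116,800 · Nwosu: $840,400

Totals — profit-interest units 42, assessed value 1,967,349.
Combined weights (40% profit-interest units + 60% assessed value): Marchetti 0.2625; Sato 0.2193; Dube 0.4081; Nwosu 0.1100.
Proportional shares: Marchetti 2,005,053.91; Sato 1,675,282.04; Dube 3,116,846.28; Nwosu 840,417.77.
Rounded to nearest $100: Marchetti $2,005,100; Sato $1,675,300; Dube $3,116,800; Nwosu $840,400. Sum = $7,637,600.
Sum already equals the total — no adjustment.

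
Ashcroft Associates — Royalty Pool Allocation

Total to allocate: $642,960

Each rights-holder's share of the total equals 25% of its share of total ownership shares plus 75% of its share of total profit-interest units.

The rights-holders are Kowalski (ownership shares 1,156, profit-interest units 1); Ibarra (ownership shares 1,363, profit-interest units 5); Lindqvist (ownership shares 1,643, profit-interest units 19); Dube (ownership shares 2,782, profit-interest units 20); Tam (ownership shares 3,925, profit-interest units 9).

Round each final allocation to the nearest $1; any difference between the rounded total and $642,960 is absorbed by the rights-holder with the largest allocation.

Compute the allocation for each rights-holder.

Ownership shares total 10,869; profit-interest units total 54.
Composite weights (25% ownership shares + 75% profit-interest units): Kowalski 0.0405; Ibarra 0.1008; Lindqvist 0.3017; Dube 0.3418; Tam 0.2153.
Proportional shares: Kowalski 26,025.91; Ibarra 64,807.20; Lindqvist 193,968.08; Dube 219,742.58; Tam 138,416.23.
At nearest $1: Kowalski $26,026; Ibarra $64,807; Lindqvist $193,968; Dube $219,743; Tam $138,416. Sum = $642,960.
Sum already equals the total — no adjustment.

Kowalski: $26,026; Ibarra: $64,807; Lindqvist: $193,968; Dube: $219,743; Tam: $138,416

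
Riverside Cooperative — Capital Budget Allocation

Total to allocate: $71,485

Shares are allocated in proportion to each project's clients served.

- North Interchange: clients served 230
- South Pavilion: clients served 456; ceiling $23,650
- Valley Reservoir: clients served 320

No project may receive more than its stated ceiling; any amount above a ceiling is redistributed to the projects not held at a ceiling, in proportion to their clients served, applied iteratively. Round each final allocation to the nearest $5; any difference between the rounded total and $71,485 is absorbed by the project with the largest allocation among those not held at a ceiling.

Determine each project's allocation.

Combined clients served = 1,006.
Pro-rata shares before constraints: North Interchange 16,343.49; South Pavilion 32,402.74; Valley Reservoir 22,738.77.
Held at cap: South Pavilion ($23,650); balance $47,835 reallocated over remaining clients served 550.
Shares after redistribution: North Interchange 20,003.73 → $20,005; Valley Reservoir 27,831.27 → $27,830.

North Interchange: $20,005 | South Pavilion: $23,650 | Valley Reservoir: $27,830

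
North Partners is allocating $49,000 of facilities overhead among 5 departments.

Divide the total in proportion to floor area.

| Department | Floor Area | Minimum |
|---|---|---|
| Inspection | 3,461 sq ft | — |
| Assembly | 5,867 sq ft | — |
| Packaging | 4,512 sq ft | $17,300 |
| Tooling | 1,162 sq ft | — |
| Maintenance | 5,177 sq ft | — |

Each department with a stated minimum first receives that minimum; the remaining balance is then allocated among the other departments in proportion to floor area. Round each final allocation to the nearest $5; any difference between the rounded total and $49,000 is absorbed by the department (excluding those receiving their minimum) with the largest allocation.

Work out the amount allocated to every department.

Inspection: $7,005 · Assembly: $11,870 · Packaging: $17,300 · Tooling: $2,350 · Maintenance: $10,475

Guaranteed amounts: Packaging $17,300. Residual $31,700.
Residual split over remaining floor area 15,667: Inspection 7,002.85 → $7,005; Assembly 11,871.06 → $11,870; Tooling 2,351.15 → $2,350; Maintenance 10,474.94 → $10,475.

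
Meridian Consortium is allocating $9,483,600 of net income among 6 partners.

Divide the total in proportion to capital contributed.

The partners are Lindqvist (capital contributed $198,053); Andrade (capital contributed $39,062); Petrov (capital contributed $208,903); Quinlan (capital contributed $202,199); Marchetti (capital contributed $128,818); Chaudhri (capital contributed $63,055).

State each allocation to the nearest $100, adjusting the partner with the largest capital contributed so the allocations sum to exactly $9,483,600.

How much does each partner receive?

Total capital contributed = 840,090.
Raw shares: Lindqvist 198,053/840,090 × $9,483,600 = 2,235,778.82; Andrade 39,062/840,090 × $9,483,600 = 440,962.73; Petrov 208,903/840,090 × $9,483,600 = 2,358,262.20; Quinlan 202,199/840,090 × $9,483,600 = 2,282,582.15; Marchetti 128,818/840,090 × $9,483,600 = 1,454,199.41; Chaudhri 63,055/840,090 × $9,483,600 = 711,814.68.
Rounded to nearest $100: Lindqvist $2,235,800; Andrade $441,000; Petrov $2,358,300; Quinlan $2,282,600; Marchetti $1,454,200; Chaudhri $711,800. Sum = $9,483,700.
Difference $9,483,600 − $9,483,700 = −$100 applied to largest capital contributed (Petrov): Petrov becomes $2,358,200.

Lindqvist: $2,235,800; Andrade: $441,000; Petrov: $2,358,200; Quinlan: $2,282,600; Marchetti: $1,454,200; Chaudhri: $711,800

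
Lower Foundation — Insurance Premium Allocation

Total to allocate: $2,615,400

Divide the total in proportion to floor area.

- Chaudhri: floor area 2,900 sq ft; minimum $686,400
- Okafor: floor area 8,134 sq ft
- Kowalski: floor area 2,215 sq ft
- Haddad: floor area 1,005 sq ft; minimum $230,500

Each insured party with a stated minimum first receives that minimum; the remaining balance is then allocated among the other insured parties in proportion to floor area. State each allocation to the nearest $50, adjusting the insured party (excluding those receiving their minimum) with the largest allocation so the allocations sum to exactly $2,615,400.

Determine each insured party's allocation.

Chaudhri: $686,400; Okafor: $1,334,950; Kowalski: $363,550; Haddad: $230,500

Guaranteed amounts: Chaudhri $686,400; Haddad $230,500. Balance $1,698,500.
Balance split over remaining floor area 10,349: Okafor 1,334,969.47 → $1,334,950; Kowalski 363,530.53 → $363,550.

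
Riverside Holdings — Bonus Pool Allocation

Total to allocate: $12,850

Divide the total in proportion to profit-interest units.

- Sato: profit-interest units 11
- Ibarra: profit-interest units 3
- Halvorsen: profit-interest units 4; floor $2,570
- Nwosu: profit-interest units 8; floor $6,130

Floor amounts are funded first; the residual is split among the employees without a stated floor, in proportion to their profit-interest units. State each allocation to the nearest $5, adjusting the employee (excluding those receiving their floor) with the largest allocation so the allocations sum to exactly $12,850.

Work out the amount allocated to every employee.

Sato: $3,260 | Ibarra: $890 | Halvorsen: $2,570 | Nwosu: $6,130

Minimums first: Halvorsen $2,570; Nwosu $6,130. Residual $4,150.
Residual split over remaining profit-interest units 14: Sato 3,260.71 → $3,260; Ibarra 889.29 → $890.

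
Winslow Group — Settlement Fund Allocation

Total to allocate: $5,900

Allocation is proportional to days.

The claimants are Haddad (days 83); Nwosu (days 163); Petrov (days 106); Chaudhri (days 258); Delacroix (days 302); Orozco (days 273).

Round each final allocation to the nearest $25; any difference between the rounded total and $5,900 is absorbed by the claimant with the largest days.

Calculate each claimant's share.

Sum of days: 83 + 163 + 106 + 258 + 302 + 273 = 1,185.
Pro-rata amounts: Haddad 413.25; Nwosu 811.56; Petrov 527.76; Chaudhri 1,284.56; Delacroix 1,503.63; Orozco 1,359.24.
At nearest $25: Haddad $425; Nwosu $800; Petrov $525; Chaudhri $1,275; Delacroix $1,500; Orozco $1,350. Sum = $5,875.
Difference $5,900 − $5,875 = +$25 applied to largest days (Delacroix): Delacroix becomes $1,525.

Haddad: $425; Nwosu: $800; Petrov: $525; Chaudhri: $1,275; Delacroix: $1,525; Orozco: $1,350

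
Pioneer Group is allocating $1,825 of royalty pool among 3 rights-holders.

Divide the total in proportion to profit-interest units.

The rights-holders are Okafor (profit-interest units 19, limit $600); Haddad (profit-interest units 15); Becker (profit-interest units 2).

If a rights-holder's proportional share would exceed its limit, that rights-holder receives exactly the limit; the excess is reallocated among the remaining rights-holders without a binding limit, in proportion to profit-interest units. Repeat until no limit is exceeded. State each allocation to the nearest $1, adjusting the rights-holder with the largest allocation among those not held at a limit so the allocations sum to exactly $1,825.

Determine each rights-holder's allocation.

Total profit-interest units = 36.
Proportional shares (ignoring caps): Okafor 963.19; Haddad 760.42; Becker 101.39.
Held at cap: Okafor ($600); residual $1,225 reallocated over remaining profit-interest units 17.
Remaining shares: Haddad 1,080.88 → $1,081; Becker 144.12 → $144.

Okafor: $600 | Haddad: $1,081 | Becker: $144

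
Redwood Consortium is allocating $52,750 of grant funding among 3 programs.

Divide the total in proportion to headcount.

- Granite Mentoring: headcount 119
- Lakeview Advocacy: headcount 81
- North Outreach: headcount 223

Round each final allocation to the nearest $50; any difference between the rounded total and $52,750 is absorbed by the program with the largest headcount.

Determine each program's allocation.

Granite Mentoring: $14,850 | Lakeview Advocacy: $10,100 | North Outreach: $27,800

Combined headcount = 119 + 81 + 223 = 423.
Raw shares: Granite Mentoring 14,839.83; Lakeview Advocacy 10,101.06; North Outreach 27,809.10.
At nearest $50: Granite Mentoring $14,850; Lakeview Advocacy $10,100; North Outreach $27,800. Sum = $52,750.
Rounded total matches; no reconciliation needed.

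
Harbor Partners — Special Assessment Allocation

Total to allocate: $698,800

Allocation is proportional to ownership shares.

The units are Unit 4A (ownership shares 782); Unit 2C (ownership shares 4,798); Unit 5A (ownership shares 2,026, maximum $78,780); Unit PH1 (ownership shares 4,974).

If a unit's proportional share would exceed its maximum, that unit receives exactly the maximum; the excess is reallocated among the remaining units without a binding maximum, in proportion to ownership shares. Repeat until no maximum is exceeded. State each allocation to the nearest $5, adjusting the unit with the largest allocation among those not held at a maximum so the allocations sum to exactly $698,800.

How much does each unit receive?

Total ownership shares = 12,580.
Pro-rata shares before constraints: Unit 4A 43,438.92; Unit 2C 266,521.65; Unit 5A 112,541.24; Unit PH1 276,298.19.
Capped: Unit 5A ($78,780); remaining pool $620,020 reallocated over remaining ownership shares 10,554.
Remaining shares: Unit 4A 45,940.46 → $45,940; Unit 2C 281,870.00 → $281,870; Unit PH1 292,209.54 → $292,210.

Unit 4A: $45,940 | Unit 2C: $281,870 | Unit 5A: $78,780 | Unit PH1: $292,210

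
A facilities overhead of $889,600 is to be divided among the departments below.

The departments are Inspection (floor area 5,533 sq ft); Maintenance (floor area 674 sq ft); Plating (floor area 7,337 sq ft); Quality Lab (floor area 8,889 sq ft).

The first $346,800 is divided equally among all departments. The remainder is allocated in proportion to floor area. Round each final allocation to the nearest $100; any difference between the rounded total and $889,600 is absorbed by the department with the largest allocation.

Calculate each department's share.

$346,800 shared equally gives $86,700 per department.
Remainder $542,800 by floor area (total 22,433): Inspection 133,879.21 → $133,900; Maintenance 16,308.44 → $16,300; Plating 177,529.69 → $177,500; Quality Lab 215,082.66 → $215,100.
Totals: Inspection $86,700 + $133,900 = $220,600; Maintenance $86,700 + $16,300 = $103,000; Plating $86,700 + $177,500 = $264,200; Quality Lab $86,700 + $215,100 = $301,800.

Inspection: $220,600 · Maintenance: $103,000 · Plating: $264,200 · Quality Lab: $301,800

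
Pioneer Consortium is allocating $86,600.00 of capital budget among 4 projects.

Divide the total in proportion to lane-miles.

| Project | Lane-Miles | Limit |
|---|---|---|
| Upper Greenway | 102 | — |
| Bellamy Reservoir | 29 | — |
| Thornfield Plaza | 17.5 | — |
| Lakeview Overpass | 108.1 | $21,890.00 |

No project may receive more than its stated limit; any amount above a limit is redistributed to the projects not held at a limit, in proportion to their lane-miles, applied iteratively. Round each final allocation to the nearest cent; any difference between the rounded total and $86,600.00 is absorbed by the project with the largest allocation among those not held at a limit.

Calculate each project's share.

Upper Greenway: $44,447.27 | Bellamy Reservoir: $12,636.97 | Thornfield Plaza: $7,625.76 | Lakeview Overpass: $21,890.00

Lane-miles total: 256.6.
Pro-rata shares before constraints: Upper Greenway 34,424.0062; Bellamy Reservoir 9,787.2175; Thornfield Plaza 5,906.0795; Lakeview Overpass 36,482.6968.
Held at cap: Lakeview Overpass ($21,890.00); residual $64,710.00 reallocated over remaining lane-miles 148.5.
Shares after redistribution: Upper Greenway 44,447.2727 → $44,447.27; Bellamy Reservoir 12,636.9697 → $12,636.97; Thornfield Plaza 7,625.7576 → $7,625.76.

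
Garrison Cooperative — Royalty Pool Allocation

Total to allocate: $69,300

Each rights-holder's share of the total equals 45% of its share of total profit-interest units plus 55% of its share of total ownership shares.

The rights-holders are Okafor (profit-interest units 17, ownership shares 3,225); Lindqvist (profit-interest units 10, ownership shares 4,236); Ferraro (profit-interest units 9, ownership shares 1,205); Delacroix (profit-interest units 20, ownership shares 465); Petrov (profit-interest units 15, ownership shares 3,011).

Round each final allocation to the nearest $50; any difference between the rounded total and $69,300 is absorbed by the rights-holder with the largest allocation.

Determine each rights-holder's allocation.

Totals — profit-interest units 71, ownership shares 12,142.
Combined weights (45% profit-interest units + 55% ownership shares): Okafor 0.2538; Lindqvist 0.2553; Ferraro 0.1116; Delacroix 0.1478; Petrov 0.2315.
Proportional shares: Okafor 17,590.44; Lindqvist 17,689.50; Ferraro 7,735.65; Delacroix 10,244.19; Petrov 16,040.22.
At nearest $50: Okafor $17,600; Lindqvist $17,700; Ferraro $7,750; Delacroix $10,250; Petrov $16,050. Sum = $69,350.
Difference $69,300 − $69,350 = −$50 applied to largest allocation (Lindqvist): Lindqvist becomes $17,650.

Okafor: $17,600 · Lindqvist: $17,650 · Ferraro: $7,750 · Delacroix: $10,250 · Petrov: $16,050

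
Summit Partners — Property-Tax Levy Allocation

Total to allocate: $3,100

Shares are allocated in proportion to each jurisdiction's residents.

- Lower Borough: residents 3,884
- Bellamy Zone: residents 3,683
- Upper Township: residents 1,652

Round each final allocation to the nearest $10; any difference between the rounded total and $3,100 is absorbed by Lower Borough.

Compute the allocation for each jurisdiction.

Sum of residents: 9,219.
Unrounded shares: Lower Borough 3,884/9,219 × $3,100 = 1,306.04; Bellamy Zone 3,683/9,219 × $3,100 = 1,238.45; Upper Township 1,652/9,219 × $3,100 = 555.50.
Rounded to nearest $10: Lower Borough $1,310; Bellamy Zone $1,240; Upper Township $560. Sum = $3,110.
Difference $3,100 − $3,110 = −$10 applied to Lower Borough: Lower Borough becomes $1,300.

Lower Borough: $1,300; Bellamy Zone: $1,240; Upper Township: $560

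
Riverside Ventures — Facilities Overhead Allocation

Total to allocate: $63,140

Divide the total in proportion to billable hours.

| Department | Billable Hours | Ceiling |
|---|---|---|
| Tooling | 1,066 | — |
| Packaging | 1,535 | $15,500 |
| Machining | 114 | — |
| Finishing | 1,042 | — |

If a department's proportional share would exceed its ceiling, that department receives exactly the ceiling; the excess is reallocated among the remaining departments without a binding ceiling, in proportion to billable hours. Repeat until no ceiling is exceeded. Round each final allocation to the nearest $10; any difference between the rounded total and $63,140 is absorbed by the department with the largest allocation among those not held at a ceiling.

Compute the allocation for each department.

Billable hours total: 3,757.
Unconstrained shares: Tooling 17,915.16; Packaging 25,797.15; Machining 1,915.88; Finishing 17,511.81.
Cap binds for Packaging ($15,500); residual $47,640 reallocated over remaining billable hours 2,222.
Remaining shares: Tooling 22,855.19 → $22,860; Machining 2,444.18 → $2,440; Finishing 22,340.63 → $22,340.

Tooling: $22,860 | Packaging: $15,500 | Machining: $2,440 | Finishing: $22,340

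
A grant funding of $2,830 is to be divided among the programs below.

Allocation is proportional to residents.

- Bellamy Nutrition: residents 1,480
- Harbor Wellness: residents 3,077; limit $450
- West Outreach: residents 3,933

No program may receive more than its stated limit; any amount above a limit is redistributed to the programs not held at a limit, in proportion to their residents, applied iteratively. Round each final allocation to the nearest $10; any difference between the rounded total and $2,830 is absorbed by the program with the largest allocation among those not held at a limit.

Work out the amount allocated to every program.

Bellamy Nutrition: $650 | Harbor Wellness: $450 | West Outreach: $1,730

Total residents = 8,490.
Pro-rata shares before constraints: Bellamy Nutrition 493.33; Harbor Wellness 1,025.67; West Outreach 1,311.00.
Held at cap: Harbor Wellness ($450); balance $2,380 reallocated over remaining residents 5,413.
Remaining shares: Bellamy Nutrition 650.73 → $650; West Outreach 1,729.27 → $1,730.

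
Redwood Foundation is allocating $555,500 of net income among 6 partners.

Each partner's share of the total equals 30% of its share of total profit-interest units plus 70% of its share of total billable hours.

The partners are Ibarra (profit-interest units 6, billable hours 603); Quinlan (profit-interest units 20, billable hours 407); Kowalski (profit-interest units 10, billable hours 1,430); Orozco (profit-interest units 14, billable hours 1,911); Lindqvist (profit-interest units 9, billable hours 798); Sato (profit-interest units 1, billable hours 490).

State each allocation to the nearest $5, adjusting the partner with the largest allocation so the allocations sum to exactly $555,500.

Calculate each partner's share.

Profit-interest units total 60; billable hours total 5,639.
Blended shares (30% profit-interest units + 70% billable hours): Ibarra 0.1049; Quinlan 0.1505; Kowalski 0.2275; Orozco 0.3072; Lindqvist 0.1441; Sato 0.0658.
Pro-rata amounts: Ibarra 58,246.23; Quinlan 83,615.61; Kowalski 126,383.88; Orozco 170,662.33; Lindqvist 80,025.40; Sato 36,566.56.
After rounding ($5): Ibarra $58,245; Quinlan $83,615; Kowalski $126,385; Orozco $170,660; Lindqvist $80,025; Sato $36,565. Sum = $555,495.
Difference $555,500 − $555,495 = +$5 applied to largest allocation (Orozco): Orozco becomes $170,665.

Ibarra: $58,245 · Quinlan: $83,615 · Kowalski: $126,385 · Orozco: $170,665 · Lindqvist: $80,025 · Sato: $36,565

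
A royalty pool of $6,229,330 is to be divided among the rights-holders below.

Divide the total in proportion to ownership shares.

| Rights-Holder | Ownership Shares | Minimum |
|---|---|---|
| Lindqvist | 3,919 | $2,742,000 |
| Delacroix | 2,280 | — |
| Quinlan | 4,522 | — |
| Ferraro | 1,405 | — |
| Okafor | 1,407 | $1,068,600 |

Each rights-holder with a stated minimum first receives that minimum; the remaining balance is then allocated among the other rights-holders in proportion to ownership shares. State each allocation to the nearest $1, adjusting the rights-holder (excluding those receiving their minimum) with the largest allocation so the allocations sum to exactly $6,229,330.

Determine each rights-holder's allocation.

Lindqvist: $2,742,000; Delacroix: $671,951; Quinlan: $1,332,704; Ferraro: $414,075; Okafor: $1,068,600

Fund the minimums — Lindqvist $2,742,000; Okafor $1,068,600. Balance $2,418,730.
Balance split over remaining ownership shares 8,207: Delacroix 671,951.31 → $671,951; Quinlan 1,332,703.43 → $1,332,703; Ferraro 414,075.26 → $414,075.
Rounding difference +$1 applied to Quinlan → $1,332,704.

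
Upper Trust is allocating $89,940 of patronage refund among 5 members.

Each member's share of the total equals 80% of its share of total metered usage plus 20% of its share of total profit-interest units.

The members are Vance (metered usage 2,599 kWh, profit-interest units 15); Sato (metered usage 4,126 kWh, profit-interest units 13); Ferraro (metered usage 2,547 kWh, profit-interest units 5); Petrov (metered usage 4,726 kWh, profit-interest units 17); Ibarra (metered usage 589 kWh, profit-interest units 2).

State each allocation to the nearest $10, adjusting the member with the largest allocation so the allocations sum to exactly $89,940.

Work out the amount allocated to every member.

Totals — metered usage 14,587, profit-interest units 52.
Blended shares (80% metered usage + 20% profit-interest units): Vance 0.2002; Sato 0.2763; Ferraro 0.1589; Petrov 0.3246; Ibarra 0.0400.
Proportional shares: Vance 18,008.70; Sato 24,848.95; Ferraro 14,292.98; Petrov 29,192.21; Ibarra 3,597.15.
At nearest $10: Vance $18,010; Sato $24,850; Ferraro $14,290; Petrov $29,190; Ibarra $3,600. Sum = $89,940.
No rounding difference to absorb.

Vance: $18,010; Sato: $24,850; Ferraro: $14,290; Petrov: $29,190; Ibarra: $3,600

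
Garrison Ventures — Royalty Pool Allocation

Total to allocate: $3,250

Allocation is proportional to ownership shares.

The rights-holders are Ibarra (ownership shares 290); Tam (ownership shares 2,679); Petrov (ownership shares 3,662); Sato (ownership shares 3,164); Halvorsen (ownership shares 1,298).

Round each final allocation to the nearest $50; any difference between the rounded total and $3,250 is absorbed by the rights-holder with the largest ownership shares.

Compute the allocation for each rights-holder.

Ibarra: $100 · Tam: $800 · Petrov: $1,000 · Sato: $950 · Halvorsen: $400

Ownership shares total: 11,093.
Proportional shares: Ibarra 290/11,093 × $3,250 = 84.96; Tam 2,679/11,093 × $3,250 = 784.89; Petrov 3,662/11,093 × $3,250 = 1,072.88; Sato 3,164/11,093 × $3,250 = 926.98; Halvorsen 1,298/11,093 × $3,250 = 380.28.
At nearest $50: Ibarra $100; Tam $800; Petrov $1,050; Sato $950; Halvorsen $400. Sum = $3,300.
Difference $3,250 − $3,300 = −$50 applied to largest ownership shares (Petrov): Petrov becomes $1,000.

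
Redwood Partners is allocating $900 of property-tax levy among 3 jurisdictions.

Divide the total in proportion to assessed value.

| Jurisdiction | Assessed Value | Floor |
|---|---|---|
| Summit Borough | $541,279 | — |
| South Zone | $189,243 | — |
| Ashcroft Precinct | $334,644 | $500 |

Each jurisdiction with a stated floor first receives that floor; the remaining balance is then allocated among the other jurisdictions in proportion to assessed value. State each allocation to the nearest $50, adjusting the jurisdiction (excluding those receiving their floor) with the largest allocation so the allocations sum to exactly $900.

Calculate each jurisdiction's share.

Summit Borough: $300; South Zone: $100; Ashcroft Precinct: $500

Minimums first: Ashcroft Precinct $500. Remaining pool $400.
Remaining pool split over remaining assessed value 730,522: Summit Borough 296.38 → $300; South Zone 103.62 → $100.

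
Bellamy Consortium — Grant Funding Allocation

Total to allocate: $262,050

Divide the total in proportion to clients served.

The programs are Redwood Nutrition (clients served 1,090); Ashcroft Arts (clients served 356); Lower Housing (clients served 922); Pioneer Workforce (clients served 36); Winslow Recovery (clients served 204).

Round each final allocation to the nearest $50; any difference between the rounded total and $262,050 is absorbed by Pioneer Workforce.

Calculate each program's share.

Clients served total: 2,608.
Unrounded shares: Redwood Nutrition 1,090/2,608 × $262,050 = 109,522.43; Ashcroft Arts 356/2,608 × $262,050 = 35,770.63; Lower Housing 922/2,608 × $262,050 = 92,641.91; Pioneer Workforce 36/2,608 × $262,050 = 3,617.25; Winslow Recovery 204/2,608 × $262,050 = 20,497.78.
After rounding ($50): Redwood Nutrition $109,500; Ashcroft Arts $35,750; Lower Housing $92,650; Pioneer Workforce $3,600; Winslow Recovery $20,500. Sum = $262,000.
Difference $262,050 − $262,000 = +$50 applied to Pioneer Workforce: Pioneer Workforce becomes $3,650.

Redwood Nutrition: $109,500 | Ashcroft Arts: $35,750 | Lower Housing: $92,650 | Pioneer Workforce: $3,650 | Winslow Recovery: $20,500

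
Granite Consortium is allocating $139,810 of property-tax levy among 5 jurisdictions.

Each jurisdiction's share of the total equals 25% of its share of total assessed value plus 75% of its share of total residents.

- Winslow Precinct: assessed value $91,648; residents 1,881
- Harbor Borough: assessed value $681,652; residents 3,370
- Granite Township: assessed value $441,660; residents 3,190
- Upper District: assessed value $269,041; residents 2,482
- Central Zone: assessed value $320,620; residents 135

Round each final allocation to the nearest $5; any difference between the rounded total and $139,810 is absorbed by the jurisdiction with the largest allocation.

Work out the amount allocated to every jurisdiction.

Assessed value total 1,804,621; residents total 11,058.
Blended shares (25% assessed value + 75% residents): Winslow Precinct 0.1403; Harbor Borough 0.3230; Granite Township 0.2775; Upper District 0.2056; Central Zone 0.0536.
Raw shares: Winslow Precinct 19,611.65; Harbor Borough 45,158.49; Granite Township 38,803.40; Upper District 28,746.44; Central Zone 7,490.01.
Rounded to nearest $5: Winslow Precinct $19,610; Harbor Borough $45,160; Granite Township $38,805; Upper District $28,745; Central Zone $7,490. Sum = $139,810.
Sum already equals the total — no adjustment.

Winslow Precinct: $19,610 · Harbor Borough: $45,160 · Granite Township: $38,805 · Upper District: $28,745 · Central Zone: $7,490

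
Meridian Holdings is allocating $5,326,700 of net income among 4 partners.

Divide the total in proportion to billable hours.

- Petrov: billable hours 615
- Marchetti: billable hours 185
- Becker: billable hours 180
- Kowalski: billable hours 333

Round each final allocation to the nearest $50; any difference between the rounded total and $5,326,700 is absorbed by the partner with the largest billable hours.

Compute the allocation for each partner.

Combined billable hours = 1,313.
Unrounded shares: Petrov 615/1,313 × $5,326,700 = 2,494,988.96; Marchetti 185/1,313 × $5,326,700 = 750,525.13; Becker 180/1,313 × $5,326,700 = 730,240.67; Kowalski 333/1,313 × $5,326,700 = 1,350,945.24.
At nearest $50: Petrov $2,495,000; Marchetti $750,550; Becker $730,250; Kowalski $1,350,950. Sum = $5,326,750.
Difference $5,326,700 − $5,326,750 = −$50 applied to largest billable hours (Petrov): Petrov becomes $2,494,950.

Petrov: $2,494,950 · Marchetti: $750,550 · Becker: $730,250 · Kowalski: $1,350,950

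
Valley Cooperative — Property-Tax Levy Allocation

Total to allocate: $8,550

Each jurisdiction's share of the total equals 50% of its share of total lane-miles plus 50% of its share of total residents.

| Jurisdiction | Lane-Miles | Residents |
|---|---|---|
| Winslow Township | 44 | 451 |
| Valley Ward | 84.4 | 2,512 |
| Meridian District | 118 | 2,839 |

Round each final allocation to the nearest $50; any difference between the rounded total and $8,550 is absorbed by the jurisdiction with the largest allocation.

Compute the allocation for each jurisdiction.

Lane-miles total 246.4; residents total 5,802.
Composite weights (50% lane-miles + 50% residents): Winslow Township 0.1282; Valley Ward 0.3877; Meridian District 0.4841.
Raw shares: Winslow Township 1,095.70; Valley Ward 3,315.21; Meridian District 4,139.10.
Rounded to nearest $50: Winslow Township $1,100; Valley Ward $3,300; Meridian District $4,150. Sum = $8,550.
Rounded total matches; no reconciliation needed.

Winslow Township: $1,100 | Valley Ward: $3,300 | Meridian District: $4,150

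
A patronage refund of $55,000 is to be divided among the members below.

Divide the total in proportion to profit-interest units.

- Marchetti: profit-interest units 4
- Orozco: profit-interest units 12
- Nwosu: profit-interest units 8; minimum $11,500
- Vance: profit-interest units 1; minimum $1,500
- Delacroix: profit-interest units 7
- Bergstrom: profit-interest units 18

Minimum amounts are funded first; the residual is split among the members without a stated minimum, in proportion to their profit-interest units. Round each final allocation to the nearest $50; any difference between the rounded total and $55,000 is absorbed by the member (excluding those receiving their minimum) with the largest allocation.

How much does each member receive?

Guaranteed amounts: Nwosu $11,500; Vance $1,500. Remaining pool $42,000.
Remaining pool split over remaining profit-interest units 41: Marchetti 4,097.56 → $4,100; Orozco 12,292.68 → $12,300; Delacroix 7,170.73 → $7,150; Bergstrom 18,439.02 → $18,450.

Marchetti: $4,100; Orozco: $12,300; Nwosu: $11,500; Vance: $1,500; Delacroix: $7,150; Bergstrom: $18,450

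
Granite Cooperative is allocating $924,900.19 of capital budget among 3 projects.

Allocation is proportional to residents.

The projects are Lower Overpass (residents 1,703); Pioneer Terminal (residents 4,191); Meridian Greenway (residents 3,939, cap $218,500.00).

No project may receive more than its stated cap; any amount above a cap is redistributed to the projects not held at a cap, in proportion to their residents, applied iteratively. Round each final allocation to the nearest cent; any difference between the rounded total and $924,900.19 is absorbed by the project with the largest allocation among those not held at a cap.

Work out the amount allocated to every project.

Residents total: 9,833.
Proportional shares (ignoring caps): Lower Overpass 160,185.6019; Pioneer Terminal 394,208.9592; Meridian Greenway 370,505.6288.
Capped: Meridian Greenway ($218,500.00); balance $706,400.19 reallocated over remaining residents 5,894.
Redistributed shares: Lower Overpass 204,105.7895 → $204,105.79; Pioneer Terminal 502,294.4005 → $502,294.40.

Lower Overpass: $204,105.79 · Pioneer Terminal: $502,294.40 · Meridian Greenway: $218,500.00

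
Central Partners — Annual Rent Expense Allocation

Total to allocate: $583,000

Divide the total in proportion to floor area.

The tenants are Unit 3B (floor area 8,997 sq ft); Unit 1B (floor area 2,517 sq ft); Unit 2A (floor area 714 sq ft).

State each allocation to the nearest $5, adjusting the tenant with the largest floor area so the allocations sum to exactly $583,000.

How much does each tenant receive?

Combined floor area = 8,997 + 2,517 + 714 = 12,228.
Unrounded shares: Unit 3B 428,954.12; Unit 1B 120,004.17; Unit 2A 34,041.71.
After rounding ($5): Unit 3B $428,955; Unit 1B $120,005; Unit 2A $34,040. Sum = $583,000.
Rounded total matches; no reconciliation needed.

Unit 3B: $428,955 · Unit 1B: $120,005 · Unit 2A: $34,040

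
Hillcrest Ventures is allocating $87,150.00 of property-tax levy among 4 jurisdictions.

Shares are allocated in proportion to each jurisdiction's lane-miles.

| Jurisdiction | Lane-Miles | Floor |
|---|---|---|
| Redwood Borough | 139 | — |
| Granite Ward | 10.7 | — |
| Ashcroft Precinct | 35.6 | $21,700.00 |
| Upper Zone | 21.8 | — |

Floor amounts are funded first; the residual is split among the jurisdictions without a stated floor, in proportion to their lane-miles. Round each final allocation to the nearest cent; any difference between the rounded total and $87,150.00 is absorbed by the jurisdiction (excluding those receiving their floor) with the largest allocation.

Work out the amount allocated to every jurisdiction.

Redwood Borough: $53,046.94 · Granite Ward: $4,083.47 · Ashcroft Precinct: $21,700.00 · Upper Zone: $8,319.59

Guaranteed amounts: Ashcroft Precinct $21,700.00. Residual $65,450.00.
Residual split over remaining lane-miles 171.5: Redwood Borough 53,046.9388 → $53,046.94; Granite Ward 4,083.4694 → $4,083.47; Upper Zone 8,319.5918 → $8,319.59.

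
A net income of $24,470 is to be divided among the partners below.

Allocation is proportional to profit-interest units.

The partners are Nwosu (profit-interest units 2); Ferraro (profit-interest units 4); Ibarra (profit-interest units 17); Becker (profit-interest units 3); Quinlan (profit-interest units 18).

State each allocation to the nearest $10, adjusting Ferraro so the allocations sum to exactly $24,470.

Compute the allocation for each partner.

Sum of profit-interest units: 44.
Pro-rata amounts: Nwosu 2/44 × $24,470 = 1,112.27; Ferraro 4/44 × $24,470 = 2,224.55; Ibarra 17/44 × $24,470 = 9,454.32; Becker 3/44 × $24,470 = 1,668.41; Quinlan 18/44 × $24,470 = 10,010.45.
At nearest $10: Nwosu $1,110; Ferraro $2,220; Ibarra $9,450; Becker $1,670; Quinlan $10,010. Sum = $24,460.
Difference $24,470 − $24,460 = +$10 applied to Ferraro: Ferraro becomes $2,230.

Nwosu: $1,110; Ferraro: $2,230; Ibarra: $9,450; Becker: $1,670; Quinlan: $10,010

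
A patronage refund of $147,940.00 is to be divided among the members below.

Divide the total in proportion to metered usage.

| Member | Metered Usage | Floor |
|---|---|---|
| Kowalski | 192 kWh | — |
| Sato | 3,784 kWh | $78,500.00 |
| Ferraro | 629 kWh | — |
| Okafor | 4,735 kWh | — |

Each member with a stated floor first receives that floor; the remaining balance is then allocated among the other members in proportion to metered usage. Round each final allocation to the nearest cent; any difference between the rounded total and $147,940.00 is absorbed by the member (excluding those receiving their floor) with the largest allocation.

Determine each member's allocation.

Kowalski: $2,399.65 · Sato: $78,500.00 · Ferraro: $7,861.37 · Okafor: $59,178.98

Guaranteed amounts: Sato $78,500.00. Remaining pool $69,440.00.
Remaining pool split over remaining metered usage 5,556: Kowalski 2,399.6544 → $2,399.65; Ferraro 7,861.3679 → $7,861.37; Okafor 59,178.9777 → $59,178.98.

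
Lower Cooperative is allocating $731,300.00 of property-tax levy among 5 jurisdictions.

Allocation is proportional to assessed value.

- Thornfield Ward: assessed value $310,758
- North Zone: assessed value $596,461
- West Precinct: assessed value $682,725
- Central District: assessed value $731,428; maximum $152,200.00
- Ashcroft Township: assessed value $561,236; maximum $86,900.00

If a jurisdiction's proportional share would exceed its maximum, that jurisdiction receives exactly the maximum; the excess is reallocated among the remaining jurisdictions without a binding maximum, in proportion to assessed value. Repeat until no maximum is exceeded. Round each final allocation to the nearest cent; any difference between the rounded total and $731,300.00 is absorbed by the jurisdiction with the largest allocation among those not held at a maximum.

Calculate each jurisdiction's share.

Total assessed value = 2,882,608.
Unconstrained shares: Thornfield Ward 78,837.4019; North Zone 151,318.5037; West Precinct 173,203.1523; Central District 185,558.8052; Ashcroft Township 142,382.1369.
Capped: Central District ($152,200.00), Ashcroft Township ($86,900.00); balance $492,200.00 reallocated over remaining assessed value 1,589,944.
Redistributed shares: Thornfield Ward 96,201.5565 → $96,201.56; North Zone 184,646.8204 → $184,646.82; West Precinct 211,351.6231 → $211,351.62.

Thornfield Ward: $96,201.56; North Zone: $184,646.82; West Precinct: $211,351.62; Central District: $152,200.00; Ashcroft Township: $86,900.00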